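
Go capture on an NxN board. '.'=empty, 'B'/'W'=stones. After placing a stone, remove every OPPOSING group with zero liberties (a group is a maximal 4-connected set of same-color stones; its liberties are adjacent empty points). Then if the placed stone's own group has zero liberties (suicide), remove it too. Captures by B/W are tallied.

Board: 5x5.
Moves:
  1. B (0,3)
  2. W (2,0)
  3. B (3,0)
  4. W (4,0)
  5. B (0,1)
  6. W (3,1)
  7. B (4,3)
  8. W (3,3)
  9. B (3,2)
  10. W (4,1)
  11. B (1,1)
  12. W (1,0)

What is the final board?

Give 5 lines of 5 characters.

Move 1: B@(0,3) -> caps B=0 W=0
Move 2: W@(2,0) -> caps B=0 W=0
Move 3: B@(3,0) -> caps B=0 W=0
Move 4: W@(4,0) -> caps B=0 W=0
Move 5: B@(0,1) -> caps B=0 W=0
Move 6: W@(3,1) -> caps B=0 W=1
Move 7: B@(4,3) -> caps B=0 W=1
Move 8: W@(3,3) -> caps B=0 W=1
Move 9: B@(3,2) -> caps B=0 W=1
Move 10: W@(4,1) -> caps B=0 W=1
Move 11: B@(1,1) -> caps B=0 W=1
Move 12: W@(1,0) -> caps B=0 W=1

Answer: .B.B.
WB...
W....
.WBW.
WW.B.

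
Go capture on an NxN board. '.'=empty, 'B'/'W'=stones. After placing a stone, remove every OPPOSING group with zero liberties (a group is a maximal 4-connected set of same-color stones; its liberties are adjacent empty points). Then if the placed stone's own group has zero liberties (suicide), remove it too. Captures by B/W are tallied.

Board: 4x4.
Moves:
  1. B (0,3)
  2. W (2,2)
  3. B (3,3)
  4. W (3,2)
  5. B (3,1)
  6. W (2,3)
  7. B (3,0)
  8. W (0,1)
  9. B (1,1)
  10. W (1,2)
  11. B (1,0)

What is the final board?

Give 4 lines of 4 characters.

Answer: .W.B
BBW.
..WW
BBW.

Derivation:
Move 1: B@(0,3) -> caps B=0 W=0
Move 2: W@(2,2) -> caps B=0 W=0
Move 3: B@(3,3) -> caps B=0 W=0
Move 4: W@(3,2) -> caps B=0 W=0
Move 5: B@(3,1) -> caps B=0 W=0
Move 6: W@(2,3) -> caps B=0 W=1
Move 7: B@(3,0) -> caps B=0 W=1
Move 8: W@(0,1) -> caps B=0 W=1
Move 9: B@(1,1) -> caps B=0 W=1
Move 10: W@(1,2) -> caps B=0 W=1
Move 11: B@(1,0) -> caps B=0 W=1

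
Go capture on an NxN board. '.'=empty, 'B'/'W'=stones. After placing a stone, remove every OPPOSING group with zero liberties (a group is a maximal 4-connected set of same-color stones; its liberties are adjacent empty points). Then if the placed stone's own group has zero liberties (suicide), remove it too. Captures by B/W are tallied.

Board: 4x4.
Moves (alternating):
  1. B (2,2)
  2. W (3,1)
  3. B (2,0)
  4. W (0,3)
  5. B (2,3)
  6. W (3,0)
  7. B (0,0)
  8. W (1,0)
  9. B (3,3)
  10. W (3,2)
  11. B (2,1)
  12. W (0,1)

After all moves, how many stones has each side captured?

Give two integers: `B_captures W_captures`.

Answer: 3 1

Derivation:
Move 1: B@(2,2) -> caps B=0 W=0
Move 2: W@(3,1) -> caps B=0 W=0
Move 3: B@(2,0) -> caps B=0 W=0
Move 4: W@(0,3) -> caps B=0 W=0
Move 5: B@(2,3) -> caps B=0 W=0
Move 6: W@(3,0) -> caps B=0 W=0
Move 7: B@(0,0) -> caps B=0 W=0
Move 8: W@(1,0) -> caps B=0 W=0
Move 9: B@(3,3) -> caps B=0 W=0
Move 10: W@(3,2) -> caps B=0 W=0
Move 11: B@(2,1) -> caps B=3 W=0
Move 12: W@(0,1) -> caps B=3 W=1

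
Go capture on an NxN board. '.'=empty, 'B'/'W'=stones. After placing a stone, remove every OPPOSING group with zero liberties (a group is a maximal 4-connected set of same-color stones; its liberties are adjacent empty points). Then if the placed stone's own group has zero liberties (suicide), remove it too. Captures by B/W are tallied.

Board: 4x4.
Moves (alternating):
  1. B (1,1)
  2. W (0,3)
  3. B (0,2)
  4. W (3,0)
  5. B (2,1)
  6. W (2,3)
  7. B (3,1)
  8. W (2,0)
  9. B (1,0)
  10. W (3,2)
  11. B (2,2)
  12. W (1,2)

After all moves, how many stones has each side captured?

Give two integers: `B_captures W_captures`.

Answer: 2 0

Derivation:
Move 1: B@(1,1) -> caps B=0 W=0
Move 2: W@(0,3) -> caps B=0 W=0
Move 3: B@(0,2) -> caps B=0 W=0
Move 4: W@(3,0) -> caps B=0 W=0
Move 5: B@(2,1) -> caps B=0 W=0
Move 6: W@(2,3) -> caps B=0 W=0
Move 7: B@(3,1) -> caps B=0 W=0
Move 8: W@(2,0) -> caps B=0 W=0
Move 9: B@(1,0) -> caps B=2 W=0
Move 10: W@(3,2) -> caps B=2 W=0
Move 11: B@(2,2) -> caps B=2 W=0
Move 12: W@(1,2) -> caps B=2 W=0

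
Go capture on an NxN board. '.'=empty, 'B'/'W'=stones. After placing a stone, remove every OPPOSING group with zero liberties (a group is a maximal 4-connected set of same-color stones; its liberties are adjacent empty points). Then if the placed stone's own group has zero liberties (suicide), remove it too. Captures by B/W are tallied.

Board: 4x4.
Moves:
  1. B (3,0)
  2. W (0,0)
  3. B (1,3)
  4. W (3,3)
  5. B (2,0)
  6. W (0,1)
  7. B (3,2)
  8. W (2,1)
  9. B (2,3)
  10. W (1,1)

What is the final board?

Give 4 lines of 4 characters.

Move 1: B@(3,0) -> caps B=0 W=0
Move 2: W@(0,0) -> caps B=0 W=0
Move 3: B@(1,3) -> caps B=0 W=0
Move 4: W@(3,3) -> caps B=0 W=0
Move 5: B@(2,0) -> caps B=0 W=0
Move 6: W@(0,1) -> caps B=0 W=0
Move 7: B@(3,2) -> caps B=0 W=0
Move 8: W@(2,1) -> caps B=0 W=0
Move 9: B@(2,3) -> caps B=1 W=0
Move 10: W@(1,1) -> caps B=1 W=0

Answer: WW..
.W.B
BW.B
B.B.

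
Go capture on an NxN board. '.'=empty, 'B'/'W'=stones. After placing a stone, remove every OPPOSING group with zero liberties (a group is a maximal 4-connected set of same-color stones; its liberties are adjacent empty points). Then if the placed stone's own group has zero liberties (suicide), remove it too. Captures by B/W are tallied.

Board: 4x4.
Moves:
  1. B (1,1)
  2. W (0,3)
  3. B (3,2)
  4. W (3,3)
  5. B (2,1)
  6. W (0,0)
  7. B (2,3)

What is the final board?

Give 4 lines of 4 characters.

Move 1: B@(1,1) -> caps B=0 W=0
Move 2: W@(0,3) -> caps B=0 W=0
Move 3: B@(3,2) -> caps B=0 W=0
Move 4: W@(3,3) -> caps B=0 W=0
Move 5: B@(2,1) -> caps B=0 W=0
Move 6: W@(0,0) -> caps B=0 W=0
Move 7: B@(2,3) -> caps B=1 W=0

Answer: W..W
.B..
.B.B
..B.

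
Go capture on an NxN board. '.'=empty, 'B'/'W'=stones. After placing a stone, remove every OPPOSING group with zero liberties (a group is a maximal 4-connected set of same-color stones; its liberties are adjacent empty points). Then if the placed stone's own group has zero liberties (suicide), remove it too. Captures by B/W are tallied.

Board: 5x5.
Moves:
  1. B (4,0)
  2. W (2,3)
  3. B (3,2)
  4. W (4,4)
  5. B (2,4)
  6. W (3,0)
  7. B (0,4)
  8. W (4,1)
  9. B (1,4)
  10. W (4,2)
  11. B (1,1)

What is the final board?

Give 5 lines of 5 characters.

Move 1: B@(4,0) -> caps B=0 W=0
Move 2: W@(2,3) -> caps B=0 W=0
Move 3: B@(3,2) -> caps B=0 W=0
Move 4: W@(4,4) -> caps B=0 W=0
Move 5: B@(2,4) -> caps B=0 W=0
Move 6: W@(3,0) -> caps B=0 W=0
Move 7: B@(0,4) -> caps B=0 W=0
Move 8: W@(4,1) -> caps B=0 W=1
Move 9: B@(1,4) -> caps B=0 W=1
Move 10: W@(4,2) -> caps B=0 W=1
Move 11: B@(1,1) -> caps B=0 W=1

Answer: ....B
.B..B
...WB
W.B..
.WW.W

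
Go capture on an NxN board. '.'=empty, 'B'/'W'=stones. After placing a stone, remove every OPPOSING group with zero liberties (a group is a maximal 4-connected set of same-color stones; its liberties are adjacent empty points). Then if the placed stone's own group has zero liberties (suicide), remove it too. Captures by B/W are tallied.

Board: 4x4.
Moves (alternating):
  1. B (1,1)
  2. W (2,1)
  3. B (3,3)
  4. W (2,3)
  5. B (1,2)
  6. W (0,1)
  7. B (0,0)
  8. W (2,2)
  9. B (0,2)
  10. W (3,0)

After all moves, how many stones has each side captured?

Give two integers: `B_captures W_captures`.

Move 1: B@(1,1) -> caps B=0 W=0
Move 2: W@(2,1) -> caps B=0 W=0
Move 3: B@(3,3) -> caps B=0 W=0
Move 4: W@(2,3) -> caps B=0 W=0
Move 5: B@(1,2) -> caps B=0 W=0
Move 6: W@(0,1) -> caps B=0 W=0
Move 7: B@(0,0) -> caps B=0 W=0
Move 8: W@(2,2) -> caps B=0 W=0
Move 9: B@(0,2) -> caps B=1 W=0
Move 10: W@(3,0) -> caps B=1 W=0

Answer: 1 0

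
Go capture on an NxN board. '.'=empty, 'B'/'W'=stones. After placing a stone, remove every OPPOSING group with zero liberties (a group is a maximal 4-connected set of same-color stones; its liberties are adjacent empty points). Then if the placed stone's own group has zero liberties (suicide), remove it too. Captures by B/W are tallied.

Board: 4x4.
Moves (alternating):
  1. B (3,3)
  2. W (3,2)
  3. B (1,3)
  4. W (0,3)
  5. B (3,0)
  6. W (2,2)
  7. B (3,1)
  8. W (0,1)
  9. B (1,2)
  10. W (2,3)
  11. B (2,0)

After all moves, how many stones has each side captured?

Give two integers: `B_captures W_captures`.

Answer: 0 1

Derivation:
Move 1: B@(3,3) -> caps B=0 W=0
Move 2: W@(3,2) -> caps B=0 W=0
Move 3: B@(1,3) -> caps B=0 W=0
Move 4: W@(0,3) -> caps B=0 W=0
Move 5: B@(3,0) -> caps B=0 W=0
Move 6: W@(2,2) -> caps B=0 W=0
Move 7: B@(3,1) -> caps B=0 W=0
Move 8: W@(0,1) -> caps B=0 W=0
Move 9: B@(1,2) -> caps B=0 W=0
Move 10: W@(2,3) -> caps B=0 W=1
Move 11: B@(2,0) -> caps B=0 W=1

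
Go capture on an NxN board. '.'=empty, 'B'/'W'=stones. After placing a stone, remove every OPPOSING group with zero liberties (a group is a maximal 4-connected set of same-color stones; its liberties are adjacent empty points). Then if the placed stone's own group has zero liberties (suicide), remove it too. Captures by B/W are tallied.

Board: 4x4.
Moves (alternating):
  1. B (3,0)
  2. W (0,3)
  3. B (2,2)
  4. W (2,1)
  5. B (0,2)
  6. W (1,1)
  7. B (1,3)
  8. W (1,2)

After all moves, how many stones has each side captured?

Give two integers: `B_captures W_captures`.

Answer: 1 0

Derivation:
Move 1: B@(3,0) -> caps B=0 W=0
Move 2: W@(0,3) -> caps B=0 W=0
Move 3: B@(2,2) -> caps B=0 W=0
Move 4: W@(2,1) -> caps B=0 W=0
Move 5: B@(0,2) -> caps B=0 W=0
Move 6: W@(1,1) -> caps B=0 W=0
Move 7: B@(1,3) -> caps B=1 W=0
Move 8: W@(1,2) -> caps B=1 W=0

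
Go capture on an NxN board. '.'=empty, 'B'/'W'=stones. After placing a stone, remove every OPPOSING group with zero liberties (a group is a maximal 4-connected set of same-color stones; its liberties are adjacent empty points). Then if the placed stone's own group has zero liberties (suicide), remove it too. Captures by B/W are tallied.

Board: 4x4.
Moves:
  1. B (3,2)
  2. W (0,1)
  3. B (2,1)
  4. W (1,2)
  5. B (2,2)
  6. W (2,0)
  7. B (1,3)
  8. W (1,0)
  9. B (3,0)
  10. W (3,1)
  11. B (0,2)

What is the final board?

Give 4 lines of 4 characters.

Move 1: B@(3,2) -> caps B=0 W=0
Move 2: W@(0,1) -> caps B=0 W=0
Move 3: B@(2,1) -> caps B=0 W=0
Move 4: W@(1,2) -> caps B=0 W=0
Move 5: B@(2,2) -> caps B=0 W=0
Move 6: W@(2,0) -> caps B=0 W=0
Move 7: B@(1,3) -> caps B=0 W=0
Move 8: W@(1,0) -> caps B=0 W=0
Move 9: B@(3,0) -> caps B=0 W=0
Move 10: W@(3,1) -> caps B=0 W=1
Move 11: B@(0,2) -> caps B=0 W=1

Answer: .WB.
W.WB
WBB.
.WB.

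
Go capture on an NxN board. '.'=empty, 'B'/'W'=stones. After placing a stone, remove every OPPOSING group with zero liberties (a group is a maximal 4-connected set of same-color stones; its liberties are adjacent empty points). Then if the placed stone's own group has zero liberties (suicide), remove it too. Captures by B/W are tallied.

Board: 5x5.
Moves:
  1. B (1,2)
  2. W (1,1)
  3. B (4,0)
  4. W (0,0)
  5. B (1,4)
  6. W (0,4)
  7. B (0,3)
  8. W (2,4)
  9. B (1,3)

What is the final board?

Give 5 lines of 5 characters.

Move 1: B@(1,2) -> caps B=0 W=0
Move 2: W@(1,1) -> caps B=0 W=0
Move 3: B@(4,0) -> caps B=0 W=0
Move 4: W@(0,0) -> caps B=0 W=0
Move 5: B@(1,4) -> caps B=0 W=0
Move 6: W@(0,4) -> caps B=0 W=0
Move 7: B@(0,3) -> caps B=1 W=0
Move 8: W@(2,4) -> caps B=1 W=0
Move 9: B@(1,3) -> caps B=1 W=0

Answer: W..B.
.WBBB
....W
.....
B....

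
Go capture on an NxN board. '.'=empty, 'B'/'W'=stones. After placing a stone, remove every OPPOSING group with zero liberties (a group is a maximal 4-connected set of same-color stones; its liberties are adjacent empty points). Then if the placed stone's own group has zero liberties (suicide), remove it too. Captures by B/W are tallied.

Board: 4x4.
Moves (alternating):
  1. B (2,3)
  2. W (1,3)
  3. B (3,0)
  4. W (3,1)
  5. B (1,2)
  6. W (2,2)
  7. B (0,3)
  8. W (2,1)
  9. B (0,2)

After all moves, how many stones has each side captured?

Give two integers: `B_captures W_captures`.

Move 1: B@(2,3) -> caps B=0 W=0
Move 2: W@(1,3) -> caps B=0 W=0
Move 3: B@(3,0) -> caps B=0 W=0
Move 4: W@(3,1) -> caps B=0 W=0
Move 5: B@(1,2) -> caps B=0 W=0
Move 6: W@(2,2) -> caps B=0 W=0
Move 7: B@(0,3) -> caps B=1 W=0
Move 8: W@(2,1) -> caps B=1 W=0
Move 9: B@(0,2) -> caps B=1 W=0

Answer: 1 0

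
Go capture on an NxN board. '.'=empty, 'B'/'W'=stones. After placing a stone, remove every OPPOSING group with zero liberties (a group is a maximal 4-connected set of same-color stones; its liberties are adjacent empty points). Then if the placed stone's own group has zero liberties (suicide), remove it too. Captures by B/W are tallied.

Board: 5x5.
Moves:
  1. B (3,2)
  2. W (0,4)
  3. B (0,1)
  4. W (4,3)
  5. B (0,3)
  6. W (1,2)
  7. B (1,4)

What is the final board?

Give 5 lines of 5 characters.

Answer: .B.B.
..W.B
.....
..B..
...W.

Derivation:
Move 1: B@(3,2) -> caps B=0 W=0
Move 2: W@(0,4) -> caps B=0 W=0
Move 3: B@(0,1) -> caps B=0 W=0
Move 4: W@(4,3) -> caps B=0 W=0
Move 5: B@(0,3) -> caps B=0 W=0
Move 6: W@(1,2) -> caps B=0 W=0
Move 7: B@(1,4) -> caps B=1 W=0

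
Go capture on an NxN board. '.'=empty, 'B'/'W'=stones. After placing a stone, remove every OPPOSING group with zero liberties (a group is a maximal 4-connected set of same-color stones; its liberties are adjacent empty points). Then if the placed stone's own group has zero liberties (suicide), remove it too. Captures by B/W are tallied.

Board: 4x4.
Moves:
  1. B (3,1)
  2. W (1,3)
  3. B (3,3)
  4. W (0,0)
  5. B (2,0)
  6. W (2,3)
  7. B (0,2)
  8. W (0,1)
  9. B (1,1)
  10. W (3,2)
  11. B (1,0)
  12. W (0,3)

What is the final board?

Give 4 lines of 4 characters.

Answer: ..BW
BB.W
B..W
.BW.

Derivation:
Move 1: B@(3,1) -> caps B=0 W=0
Move 2: W@(1,3) -> caps B=0 W=0
Move 3: B@(3,3) -> caps B=0 W=0
Move 4: W@(0,0) -> caps B=0 W=0
Move 5: B@(2,0) -> caps B=0 W=0
Move 6: W@(2,3) -> caps B=0 W=0
Move 7: B@(0,2) -> caps B=0 W=0
Move 8: W@(0,1) -> caps B=0 W=0
Move 9: B@(1,1) -> caps B=0 W=0
Move 10: W@(3,2) -> caps B=0 W=1
Move 11: B@(1,0) -> caps B=2 W=1
Move 12: W@(0,3) -> caps B=2 W=1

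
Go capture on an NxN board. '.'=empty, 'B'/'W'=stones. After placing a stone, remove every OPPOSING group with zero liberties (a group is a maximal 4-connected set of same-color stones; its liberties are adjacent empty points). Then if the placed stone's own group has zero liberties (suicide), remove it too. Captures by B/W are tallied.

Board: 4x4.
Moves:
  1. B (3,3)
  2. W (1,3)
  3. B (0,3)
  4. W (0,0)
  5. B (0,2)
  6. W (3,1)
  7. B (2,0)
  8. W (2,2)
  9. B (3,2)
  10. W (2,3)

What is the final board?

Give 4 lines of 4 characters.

Move 1: B@(3,3) -> caps B=0 W=0
Move 2: W@(1,3) -> caps B=0 W=0
Move 3: B@(0,3) -> caps B=0 W=0
Move 4: W@(0,0) -> caps B=0 W=0
Move 5: B@(0,2) -> caps B=0 W=0
Move 6: W@(3,1) -> caps B=0 W=0
Move 7: B@(2,0) -> caps B=0 W=0
Move 8: W@(2,2) -> caps B=0 W=0
Move 9: B@(3,2) -> caps B=0 W=0
Move 10: W@(2,3) -> caps B=0 W=2

Answer: W.BB
...W
B.WW
.W..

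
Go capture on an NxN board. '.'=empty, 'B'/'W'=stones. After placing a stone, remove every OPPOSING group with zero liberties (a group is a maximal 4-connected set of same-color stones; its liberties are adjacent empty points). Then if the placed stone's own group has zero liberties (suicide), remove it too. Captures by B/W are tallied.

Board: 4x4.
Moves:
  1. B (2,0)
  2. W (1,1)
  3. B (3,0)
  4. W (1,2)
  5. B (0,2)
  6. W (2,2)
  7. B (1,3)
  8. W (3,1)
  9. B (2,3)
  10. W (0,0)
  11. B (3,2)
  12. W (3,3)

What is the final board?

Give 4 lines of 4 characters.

Move 1: B@(2,0) -> caps B=0 W=0
Move 2: W@(1,1) -> caps B=0 W=0
Move 3: B@(3,0) -> caps B=0 W=0
Move 4: W@(1,2) -> caps B=0 W=0
Move 5: B@(0,2) -> caps B=0 W=0
Move 6: W@(2,2) -> caps B=0 W=0
Move 7: B@(1,3) -> caps B=0 W=0
Move 8: W@(3,1) -> caps B=0 W=0
Move 9: B@(2,3) -> caps B=0 W=0
Move 10: W@(0,0) -> caps B=0 W=0
Move 11: B@(3,2) -> caps B=0 W=0
Move 12: W@(3,3) -> caps B=0 W=1

Answer: W.B.
.WWB
B.WB
BW.W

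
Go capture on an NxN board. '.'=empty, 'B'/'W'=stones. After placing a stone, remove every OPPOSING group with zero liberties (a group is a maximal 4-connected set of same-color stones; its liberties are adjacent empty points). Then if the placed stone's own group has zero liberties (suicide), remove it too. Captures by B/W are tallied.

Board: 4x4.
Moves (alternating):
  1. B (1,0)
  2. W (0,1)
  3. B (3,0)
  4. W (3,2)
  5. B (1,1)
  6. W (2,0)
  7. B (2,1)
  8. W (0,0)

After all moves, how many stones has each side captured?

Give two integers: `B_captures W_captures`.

Answer: 1 0

Derivation:
Move 1: B@(1,0) -> caps B=0 W=0
Move 2: W@(0,1) -> caps B=0 W=0
Move 3: B@(3,0) -> caps B=0 W=0
Move 4: W@(3,2) -> caps B=0 W=0
Move 5: B@(1,1) -> caps B=0 W=0
Move 6: W@(2,0) -> caps B=0 W=0
Move 7: B@(2,1) -> caps B=1 W=0
Move 8: W@(0,0) -> caps B=1 W=0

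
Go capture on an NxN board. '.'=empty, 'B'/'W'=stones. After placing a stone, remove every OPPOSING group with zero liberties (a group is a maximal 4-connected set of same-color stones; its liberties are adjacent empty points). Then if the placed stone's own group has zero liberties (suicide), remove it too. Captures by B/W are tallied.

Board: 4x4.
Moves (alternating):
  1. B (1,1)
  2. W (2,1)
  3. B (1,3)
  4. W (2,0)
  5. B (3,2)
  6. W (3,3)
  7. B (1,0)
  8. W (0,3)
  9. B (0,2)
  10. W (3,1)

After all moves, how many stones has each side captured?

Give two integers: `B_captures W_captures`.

Answer: 1 0

Derivation:
Move 1: B@(1,1) -> caps B=0 W=0
Move 2: W@(2,1) -> caps B=0 W=0
Move 3: B@(1,3) -> caps B=0 W=0
Move 4: W@(2,0) -> caps B=0 W=0
Move 5: B@(3,2) -> caps B=0 W=0
Move 6: W@(3,3) -> caps B=0 W=0
Move 7: B@(1,0) -> caps B=0 W=0
Move 8: W@(0,3) -> caps B=0 W=0
Move 9: B@(0,2) -> caps B=1 W=0
Move 10: W@(3,1) -> caps B=1 W=0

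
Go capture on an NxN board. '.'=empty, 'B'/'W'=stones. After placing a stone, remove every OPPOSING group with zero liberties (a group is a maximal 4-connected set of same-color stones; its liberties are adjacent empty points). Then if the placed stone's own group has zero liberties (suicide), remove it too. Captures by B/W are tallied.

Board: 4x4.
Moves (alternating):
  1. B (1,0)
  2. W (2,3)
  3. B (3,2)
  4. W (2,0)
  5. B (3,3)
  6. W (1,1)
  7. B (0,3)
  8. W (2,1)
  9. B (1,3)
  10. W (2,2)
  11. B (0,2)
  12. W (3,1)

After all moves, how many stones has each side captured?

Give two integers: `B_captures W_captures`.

Answer: 0 2

Derivation:
Move 1: B@(1,0) -> caps B=0 W=0
Move 2: W@(2,3) -> caps B=0 W=0
Move 3: B@(3,2) -> caps B=0 W=0
Move 4: W@(2,0) -> caps B=0 W=0
Move 5: B@(3,3) -> caps B=0 W=0
Move 6: W@(1,1) -> caps B=0 W=0
Move 7: B@(0,3) -> caps B=0 W=0
Move 8: W@(2,1) -> caps B=0 W=0
Move 9: B@(1,3) -> caps B=0 W=0
Move 10: W@(2,2) -> caps B=0 W=0
Move 11: B@(0,2) -> caps B=0 W=0
Move 12: W@(3,1) -> caps B=0 W=2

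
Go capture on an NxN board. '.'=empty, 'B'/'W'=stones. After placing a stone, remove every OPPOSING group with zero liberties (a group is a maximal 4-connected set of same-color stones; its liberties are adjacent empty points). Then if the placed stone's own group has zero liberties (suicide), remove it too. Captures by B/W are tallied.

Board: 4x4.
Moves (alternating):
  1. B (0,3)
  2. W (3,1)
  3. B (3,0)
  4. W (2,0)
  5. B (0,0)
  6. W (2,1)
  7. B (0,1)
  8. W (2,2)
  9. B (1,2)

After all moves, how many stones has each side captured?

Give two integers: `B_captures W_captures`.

Move 1: B@(0,3) -> caps B=0 W=0
Move 2: W@(3,1) -> caps B=0 W=0
Move 3: B@(3,0) -> caps B=0 W=0
Move 4: W@(2,0) -> caps B=0 W=1
Move 5: B@(0,0) -> caps B=0 W=1
Move 6: W@(2,1) -> caps B=0 W=1
Move 7: B@(0,1) -> caps B=0 W=1
Move 8: W@(2,2) -> caps B=0 W=1
Move 9: B@(1,2) -> caps B=0 W=1

Answer: 0 1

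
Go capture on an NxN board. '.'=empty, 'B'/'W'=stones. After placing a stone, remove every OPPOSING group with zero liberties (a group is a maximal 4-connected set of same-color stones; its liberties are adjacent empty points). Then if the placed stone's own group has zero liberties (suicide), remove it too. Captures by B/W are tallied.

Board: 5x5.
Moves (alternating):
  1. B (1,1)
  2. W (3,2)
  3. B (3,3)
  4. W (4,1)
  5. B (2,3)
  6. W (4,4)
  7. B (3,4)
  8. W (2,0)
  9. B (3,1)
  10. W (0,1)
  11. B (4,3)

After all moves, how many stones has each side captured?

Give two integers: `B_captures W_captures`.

Answer: 1 0

Derivation:
Move 1: B@(1,1) -> caps B=0 W=0
Move 2: W@(3,2) -> caps B=0 W=0
Move 3: B@(3,3) -> caps B=0 W=0
Move 4: W@(4,1) -> caps B=0 W=0
Move 5: B@(2,3) -> caps B=0 W=0
Move 6: W@(4,4) -> caps B=0 W=0
Move 7: B@(3,4) -> caps B=0 W=0
Move 8: W@(2,0) -> caps B=0 W=0
Move 9: B@(3,1) -> caps B=0 W=0
Move 10: W@(0,1) -> caps B=0 W=0
Move 11: B@(4,3) -> caps B=1 W=0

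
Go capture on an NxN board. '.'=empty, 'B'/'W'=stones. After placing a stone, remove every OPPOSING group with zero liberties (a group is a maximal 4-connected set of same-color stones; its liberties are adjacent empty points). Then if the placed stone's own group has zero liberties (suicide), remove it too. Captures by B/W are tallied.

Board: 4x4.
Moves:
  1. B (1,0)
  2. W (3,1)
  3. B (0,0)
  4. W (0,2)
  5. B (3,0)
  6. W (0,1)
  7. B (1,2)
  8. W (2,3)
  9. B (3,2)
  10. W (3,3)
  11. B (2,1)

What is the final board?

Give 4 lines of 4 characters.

Answer: BWW.
B.B.
.B.W
B.BW

Derivation:
Move 1: B@(1,0) -> caps B=0 W=0
Move 2: W@(3,1) -> caps B=0 W=0
Move 3: B@(0,0) -> caps B=0 W=0
Move 4: W@(0,2) -> caps B=0 W=0
Move 5: B@(3,0) -> caps B=0 W=0
Move 6: W@(0,1) -> caps B=0 W=0
Move 7: B@(1,2) -> caps B=0 W=0
Move 8: W@(2,3) -> caps B=0 W=0
Move 9: B@(3,2) -> caps B=0 W=0
Move 10: W@(3,3) -> caps B=0 W=0
Move 11: B@(2,1) -> caps B=1 W=0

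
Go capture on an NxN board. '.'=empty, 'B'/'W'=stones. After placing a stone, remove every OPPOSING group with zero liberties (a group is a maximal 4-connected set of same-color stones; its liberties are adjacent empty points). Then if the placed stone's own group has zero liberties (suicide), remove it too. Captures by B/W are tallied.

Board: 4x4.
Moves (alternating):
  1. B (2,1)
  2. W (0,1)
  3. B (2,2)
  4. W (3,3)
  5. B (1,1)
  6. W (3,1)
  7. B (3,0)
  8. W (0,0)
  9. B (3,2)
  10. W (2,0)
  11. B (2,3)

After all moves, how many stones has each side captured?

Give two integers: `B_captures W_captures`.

Answer: 2 0

Derivation:
Move 1: B@(2,1) -> caps B=0 W=0
Move 2: W@(0,1) -> caps B=0 W=0
Move 3: B@(2,2) -> caps B=0 W=0
Move 4: W@(3,3) -> caps B=0 W=0
Move 5: B@(1,1) -> caps B=0 W=0
Move 6: W@(3,1) -> caps B=0 W=0
Move 7: B@(3,0) -> caps B=0 W=0
Move 8: W@(0,0) -> caps B=0 W=0
Move 9: B@(3,2) -> caps B=1 W=0
Move 10: W@(2,0) -> caps B=1 W=0
Move 11: B@(2,3) -> caps B=2 W=0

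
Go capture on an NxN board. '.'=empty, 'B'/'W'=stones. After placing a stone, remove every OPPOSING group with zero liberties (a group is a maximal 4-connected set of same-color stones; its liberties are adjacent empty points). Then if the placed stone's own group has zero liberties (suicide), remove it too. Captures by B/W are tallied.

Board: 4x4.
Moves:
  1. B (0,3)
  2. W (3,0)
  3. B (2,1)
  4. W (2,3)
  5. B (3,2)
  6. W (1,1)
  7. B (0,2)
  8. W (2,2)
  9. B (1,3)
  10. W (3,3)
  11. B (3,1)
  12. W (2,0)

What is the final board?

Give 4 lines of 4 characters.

Move 1: B@(0,3) -> caps B=0 W=0
Move 2: W@(3,0) -> caps B=0 W=0
Move 3: B@(2,1) -> caps B=0 W=0
Move 4: W@(2,3) -> caps B=0 W=0
Move 5: B@(3,2) -> caps B=0 W=0
Move 6: W@(1,1) -> caps B=0 W=0
Move 7: B@(0,2) -> caps B=0 W=0
Move 8: W@(2,2) -> caps B=0 W=0
Move 9: B@(1,3) -> caps B=0 W=0
Move 10: W@(3,3) -> caps B=0 W=0
Move 11: B@(3,1) -> caps B=0 W=0
Move 12: W@(2,0) -> caps B=0 W=3

Answer: ..BB
.W.B
W.WW
W..W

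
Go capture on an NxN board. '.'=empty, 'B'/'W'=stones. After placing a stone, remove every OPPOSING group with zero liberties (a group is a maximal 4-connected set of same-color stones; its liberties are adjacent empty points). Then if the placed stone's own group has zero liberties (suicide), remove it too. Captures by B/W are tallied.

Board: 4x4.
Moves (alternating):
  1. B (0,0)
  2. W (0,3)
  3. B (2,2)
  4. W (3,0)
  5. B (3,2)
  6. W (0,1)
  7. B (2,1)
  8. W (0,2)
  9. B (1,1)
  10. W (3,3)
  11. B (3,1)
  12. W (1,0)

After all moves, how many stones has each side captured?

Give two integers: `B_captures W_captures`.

Move 1: B@(0,0) -> caps B=0 W=0
Move 2: W@(0,3) -> caps B=0 W=0
Move 3: B@(2,2) -> caps B=0 W=0
Move 4: W@(3,0) -> caps B=0 W=0
Move 5: B@(3,2) -> caps B=0 W=0
Move 6: W@(0,1) -> caps B=0 W=0
Move 7: B@(2,1) -> caps B=0 W=0
Move 8: W@(0,2) -> caps B=0 W=0
Move 9: B@(1,1) -> caps B=0 W=0
Move 10: W@(3,3) -> caps B=0 W=0
Move 11: B@(3,1) -> caps B=0 W=0
Move 12: W@(1,0) -> caps B=0 W=1

Answer: 0 1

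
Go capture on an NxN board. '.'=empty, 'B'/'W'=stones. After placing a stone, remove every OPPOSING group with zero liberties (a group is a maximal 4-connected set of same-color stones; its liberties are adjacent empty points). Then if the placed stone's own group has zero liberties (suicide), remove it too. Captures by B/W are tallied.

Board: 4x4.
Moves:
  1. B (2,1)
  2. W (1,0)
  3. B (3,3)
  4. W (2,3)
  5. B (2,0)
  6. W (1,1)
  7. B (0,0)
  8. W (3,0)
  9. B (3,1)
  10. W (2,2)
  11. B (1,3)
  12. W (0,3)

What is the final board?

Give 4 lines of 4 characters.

Answer: B..W
WW.B
BBWW
.B.B

Derivation:
Move 1: B@(2,1) -> caps B=0 W=0
Move 2: W@(1,0) -> caps B=0 W=0
Move 3: B@(3,3) -> caps B=0 W=0
Move 4: W@(2,3) -> caps B=0 W=0
Move 5: B@(2,0) -> caps B=0 W=0
Move 6: W@(1,1) -> caps B=0 W=0
Move 7: B@(0,0) -> caps B=0 W=0
Move 8: W@(3,0) -> caps B=0 W=0
Move 9: B@(3,1) -> caps B=1 W=0
Move 10: W@(2,2) -> caps B=1 W=0
Move 11: B@(1,3) -> caps B=1 W=0
Move 12: W@(0,3) -> caps B=1 W=0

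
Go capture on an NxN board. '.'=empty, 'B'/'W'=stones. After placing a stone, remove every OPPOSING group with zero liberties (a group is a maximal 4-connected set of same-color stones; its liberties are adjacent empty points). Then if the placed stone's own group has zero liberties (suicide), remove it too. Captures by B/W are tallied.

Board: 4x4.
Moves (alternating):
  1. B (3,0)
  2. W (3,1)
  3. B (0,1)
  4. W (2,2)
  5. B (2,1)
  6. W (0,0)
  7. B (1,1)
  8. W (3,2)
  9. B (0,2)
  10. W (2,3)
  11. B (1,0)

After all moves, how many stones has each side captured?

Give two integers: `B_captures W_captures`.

Move 1: B@(3,0) -> caps B=0 W=0
Move 2: W@(3,1) -> caps B=0 W=0
Move 3: B@(0,1) -> caps B=0 W=0
Move 4: W@(2,2) -> caps B=0 W=0
Move 5: B@(2,1) -> caps B=0 W=0
Move 6: W@(0,0) -> caps B=0 W=0
Move 7: B@(1,1) -> caps B=0 W=0
Move 8: W@(3,2) -> caps B=0 W=0
Move 9: B@(0,2) -> caps B=0 W=0
Move 10: W@(2,3) -> caps B=0 W=0
Move 11: B@(1,0) -> caps B=1 W=0

Answer: 1 0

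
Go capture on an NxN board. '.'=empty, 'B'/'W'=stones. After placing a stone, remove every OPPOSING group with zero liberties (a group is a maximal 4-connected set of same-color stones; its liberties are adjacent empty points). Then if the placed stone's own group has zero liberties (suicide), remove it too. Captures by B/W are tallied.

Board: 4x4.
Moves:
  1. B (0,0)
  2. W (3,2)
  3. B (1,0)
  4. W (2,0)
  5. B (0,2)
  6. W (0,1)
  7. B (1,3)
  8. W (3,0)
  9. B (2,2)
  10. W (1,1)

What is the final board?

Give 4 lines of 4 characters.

Answer: .WB.
.W.B
W.B.
W.W.

Derivation:
Move 1: B@(0,0) -> caps B=0 W=0
Move 2: W@(3,2) -> caps B=0 W=0
Move 3: B@(1,0) -> caps B=0 W=0
Move 4: W@(2,0) -> caps B=0 W=0
Move 5: B@(0,2) -> caps B=0 W=0
Move 6: W@(0,1) -> caps B=0 W=0
Move 7: B@(1,3) -> caps B=0 W=0
Move 8: W@(3,0) -> caps B=0 W=0
Move 9: B@(2,2) -> caps B=0 W=0
Move 10: W@(1,1) -> caps B=0 W=2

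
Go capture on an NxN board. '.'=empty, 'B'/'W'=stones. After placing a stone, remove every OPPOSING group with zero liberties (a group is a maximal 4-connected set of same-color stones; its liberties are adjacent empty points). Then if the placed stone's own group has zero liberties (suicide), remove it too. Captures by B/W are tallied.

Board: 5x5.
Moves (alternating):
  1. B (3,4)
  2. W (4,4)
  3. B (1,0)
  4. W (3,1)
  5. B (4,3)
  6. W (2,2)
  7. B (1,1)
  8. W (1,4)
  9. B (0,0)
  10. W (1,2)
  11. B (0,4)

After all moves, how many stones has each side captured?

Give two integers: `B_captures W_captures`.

Move 1: B@(3,4) -> caps B=0 W=0
Move 2: W@(4,4) -> caps B=0 W=0
Move 3: B@(1,0) -> caps B=0 W=0
Move 4: W@(3,1) -> caps B=0 W=0
Move 5: B@(4,3) -> caps B=1 W=0
Move 6: W@(2,2) -> caps B=1 W=0
Move 7: B@(1,1) -> caps B=1 W=0
Move 8: W@(1,4) -> caps B=1 W=0
Move 9: B@(0,0) -> caps B=1 W=0
Move 10: W@(1,2) -> caps B=1 W=0
Move 11: B@(0,4) -> caps B=1 W=0

Answer: 1 0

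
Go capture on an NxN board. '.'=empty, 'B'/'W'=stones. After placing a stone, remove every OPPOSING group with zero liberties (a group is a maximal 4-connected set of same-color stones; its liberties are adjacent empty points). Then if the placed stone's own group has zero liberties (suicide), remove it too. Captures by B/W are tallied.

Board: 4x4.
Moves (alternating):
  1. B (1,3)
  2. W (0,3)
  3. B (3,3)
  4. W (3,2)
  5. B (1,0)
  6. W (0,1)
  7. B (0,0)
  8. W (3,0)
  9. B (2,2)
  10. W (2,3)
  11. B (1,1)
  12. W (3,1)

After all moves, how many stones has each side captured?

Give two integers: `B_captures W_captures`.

Move 1: B@(1,3) -> caps B=0 W=0
Move 2: W@(0,3) -> caps B=0 W=0
Move 3: B@(3,3) -> caps B=0 W=0
Move 4: W@(3,2) -> caps B=0 W=0
Move 5: B@(1,0) -> caps B=0 W=0
Move 6: W@(0,1) -> caps B=0 W=0
Move 7: B@(0,0) -> caps B=0 W=0
Move 8: W@(3,0) -> caps B=0 W=0
Move 9: B@(2,2) -> caps B=0 W=0
Move 10: W@(2,3) -> caps B=0 W=1
Move 11: B@(1,1) -> caps B=0 W=1
Move 12: W@(3,1) -> caps B=0 W=1

Answer: 0 1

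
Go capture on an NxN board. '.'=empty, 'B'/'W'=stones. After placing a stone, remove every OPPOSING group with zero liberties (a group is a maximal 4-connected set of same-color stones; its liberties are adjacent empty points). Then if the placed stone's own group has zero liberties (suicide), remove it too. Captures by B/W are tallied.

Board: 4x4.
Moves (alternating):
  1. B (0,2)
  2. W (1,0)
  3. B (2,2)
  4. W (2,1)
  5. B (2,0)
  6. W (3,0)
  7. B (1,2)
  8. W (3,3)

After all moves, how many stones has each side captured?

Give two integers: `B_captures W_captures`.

Answer: 0 1

Derivation:
Move 1: B@(0,2) -> caps B=0 W=0
Move 2: W@(1,0) -> caps B=0 W=0
Move 3: B@(2,2) -> caps B=0 W=0
Move 4: W@(2,1) -> caps B=0 W=0
Move 5: B@(2,0) -> caps B=0 W=0
Move 6: W@(3,0) -> caps B=0 W=1
Move 7: B@(1,2) -> caps B=0 W=1
Move 8: W@(3,3) -> caps B=0 W=1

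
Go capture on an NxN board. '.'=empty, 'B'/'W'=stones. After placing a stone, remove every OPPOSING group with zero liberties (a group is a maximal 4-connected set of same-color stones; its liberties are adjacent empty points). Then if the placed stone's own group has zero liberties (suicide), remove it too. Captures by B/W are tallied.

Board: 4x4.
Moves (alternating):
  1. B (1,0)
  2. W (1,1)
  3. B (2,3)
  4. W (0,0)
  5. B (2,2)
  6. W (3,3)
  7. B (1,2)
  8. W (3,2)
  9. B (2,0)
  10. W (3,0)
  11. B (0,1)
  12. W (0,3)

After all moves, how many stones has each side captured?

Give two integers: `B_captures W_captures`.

Answer: 1 0

Derivation:
Move 1: B@(1,0) -> caps B=0 W=0
Move 2: W@(1,1) -> caps B=0 W=0
Move 3: B@(2,3) -> caps B=0 W=0
Move 4: W@(0,0) -> caps B=0 W=0
Move 5: B@(2,2) -> caps B=0 W=0
Move 6: W@(3,3) -> caps B=0 W=0
Move 7: B@(1,2) -> caps B=0 W=0
Move 8: W@(3,2) -> caps B=0 W=0
Move 9: B@(2,0) -> caps B=0 W=0
Move 10: W@(3,0) -> caps B=0 W=0
Move 11: B@(0,1) -> caps B=1 W=0
Move 12: W@(0,3) -> caps B=1 W=0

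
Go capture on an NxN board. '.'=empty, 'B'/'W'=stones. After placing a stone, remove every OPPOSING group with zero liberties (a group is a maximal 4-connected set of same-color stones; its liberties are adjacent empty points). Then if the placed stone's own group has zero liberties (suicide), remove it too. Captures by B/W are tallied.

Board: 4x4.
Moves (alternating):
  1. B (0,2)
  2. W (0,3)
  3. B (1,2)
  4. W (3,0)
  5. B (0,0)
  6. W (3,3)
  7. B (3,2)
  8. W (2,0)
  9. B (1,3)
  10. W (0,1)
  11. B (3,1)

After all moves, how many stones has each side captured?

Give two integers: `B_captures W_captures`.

Move 1: B@(0,2) -> caps B=0 W=0
Move 2: W@(0,3) -> caps B=0 W=0
Move 3: B@(1,2) -> caps B=0 W=0
Move 4: W@(3,0) -> caps B=0 W=0
Move 5: B@(0,0) -> caps B=0 W=0
Move 6: W@(3,3) -> caps B=0 W=0
Move 7: B@(3,2) -> caps B=0 W=0
Move 8: W@(2,0) -> caps B=0 W=0
Move 9: B@(1,3) -> caps B=1 W=0
Move 10: W@(0,1) -> caps B=1 W=0
Move 11: B@(3,1) -> caps B=1 W=0

Answer: 1 0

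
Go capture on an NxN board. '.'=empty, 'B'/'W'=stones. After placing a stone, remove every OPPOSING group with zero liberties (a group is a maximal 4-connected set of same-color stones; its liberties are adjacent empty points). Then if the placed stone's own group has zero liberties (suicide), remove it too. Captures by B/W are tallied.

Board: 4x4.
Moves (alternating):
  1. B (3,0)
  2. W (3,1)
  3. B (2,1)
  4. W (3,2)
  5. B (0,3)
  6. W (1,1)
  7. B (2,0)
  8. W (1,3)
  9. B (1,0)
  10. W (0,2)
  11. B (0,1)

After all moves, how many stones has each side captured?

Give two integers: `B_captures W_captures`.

Move 1: B@(3,0) -> caps B=0 W=0
Move 2: W@(3,1) -> caps B=0 W=0
Move 3: B@(2,1) -> caps B=0 W=0
Move 4: W@(3,2) -> caps B=0 W=0
Move 5: B@(0,3) -> caps B=0 W=0
Move 6: W@(1,1) -> caps B=0 W=0
Move 7: B@(2,0) -> caps B=0 W=0
Move 8: W@(1,3) -> caps B=0 W=0
Move 9: B@(1,0) -> caps B=0 W=0
Move 10: W@(0,2) -> caps B=0 W=1
Move 11: B@(0,1) -> caps B=0 W=1

Answer: 0 1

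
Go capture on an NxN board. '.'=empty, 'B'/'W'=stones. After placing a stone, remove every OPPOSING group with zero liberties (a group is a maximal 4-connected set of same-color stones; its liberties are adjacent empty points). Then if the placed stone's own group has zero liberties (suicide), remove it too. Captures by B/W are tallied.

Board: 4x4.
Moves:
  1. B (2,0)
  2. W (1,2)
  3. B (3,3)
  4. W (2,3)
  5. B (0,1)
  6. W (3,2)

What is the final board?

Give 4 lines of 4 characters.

Move 1: B@(2,0) -> caps B=0 W=0
Move 2: W@(1,2) -> caps B=0 W=0
Move 3: B@(3,3) -> caps B=0 W=0
Move 4: W@(2,3) -> caps B=0 W=0
Move 5: B@(0,1) -> caps B=0 W=0
Move 6: W@(3,2) -> caps B=0 W=1

Answer: .B..
..W.
B..W
..W.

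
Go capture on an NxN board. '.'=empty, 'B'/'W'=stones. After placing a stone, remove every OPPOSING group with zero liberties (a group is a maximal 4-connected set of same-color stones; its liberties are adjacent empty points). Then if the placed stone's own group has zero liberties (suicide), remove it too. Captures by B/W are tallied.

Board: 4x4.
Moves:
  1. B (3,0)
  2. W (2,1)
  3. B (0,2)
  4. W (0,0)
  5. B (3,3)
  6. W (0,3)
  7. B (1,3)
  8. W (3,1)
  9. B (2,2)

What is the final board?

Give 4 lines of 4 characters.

Move 1: B@(3,0) -> caps B=0 W=0
Move 2: W@(2,1) -> caps B=0 W=0
Move 3: B@(0,2) -> caps B=0 W=0
Move 4: W@(0,0) -> caps B=0 W=0
Move 5: B@(3,3) -> caps B=0 W=0
Move 6: W@(0,3) -> caps B=0 W=0
Move 7: B@(1,3) -> caps B=1 W=0
Move 8: W@(3,1) -> caps B=1 W=0
Move 9: B@(2,2) -> caps B=1 W=0

Answer: W.B.
...B
.WB.
BW.B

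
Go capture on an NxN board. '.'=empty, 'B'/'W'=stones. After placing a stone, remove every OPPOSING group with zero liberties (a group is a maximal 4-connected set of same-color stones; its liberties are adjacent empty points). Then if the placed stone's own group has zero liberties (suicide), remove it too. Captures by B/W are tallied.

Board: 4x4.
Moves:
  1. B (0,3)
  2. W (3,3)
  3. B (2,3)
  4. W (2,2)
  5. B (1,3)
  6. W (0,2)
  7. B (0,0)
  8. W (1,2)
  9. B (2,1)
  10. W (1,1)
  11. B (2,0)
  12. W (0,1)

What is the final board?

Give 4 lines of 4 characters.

Answer: BWW.
.WW.
BBW.
...W

Derivation:
Move 1: B@(0,3) -> caps B=0 W=0
Move 2: W@(3,3) -> caps B=0 W=0
Move 3: B@(2,3) -> caps B=0 W=0
Move 4: W@(2,2) -> caps B=0 W=0
Move 5: B@(1,3) -> caps B=0 W=0
Move 6: W@(0,2) -> caps B=0 W=0
Move 7: B@(0,0) -> caps B=0 W=0
Move 8: W@(1,2) -> caps B=0 W=3
Move 9: B@(2,1) -> caps B=0 W=3
Move 10: W@(1,1) -> caps B=0 W=3
Move 11: B@(2,0) -> caps B=0 W=3
Move 12: W@(0,1) -> caps B=0 W=3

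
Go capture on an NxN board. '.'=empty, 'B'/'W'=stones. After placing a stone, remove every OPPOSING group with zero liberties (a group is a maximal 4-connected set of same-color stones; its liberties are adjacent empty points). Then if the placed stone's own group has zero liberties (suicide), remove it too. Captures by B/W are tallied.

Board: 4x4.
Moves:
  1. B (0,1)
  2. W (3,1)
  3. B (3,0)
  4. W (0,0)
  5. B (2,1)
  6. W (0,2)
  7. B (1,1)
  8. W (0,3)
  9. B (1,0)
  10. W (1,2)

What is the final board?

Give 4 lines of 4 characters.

Answer: .BWW
BBW.
.B..
BW..

Derivation:
Move 1: B@(0,1) -> caps B=0 W=0
Move 2: W@(3,1) -> caps B=0 W=0
Move 3: B@(3,0) -> caps B=0 W=0
Move 4: W@(0,0) -> caps B=0 W=0
Move 5: B@(2,1) -> caps B=0 W=0
Move 6: W@(0,2) -> caps B=0 W=0
Move 7: B@(1,1) -> caps B=0 W=0
Move 8: W@(0,3) -> caps B=0 W=0
Move 9: B@(1,0) -> caps B=1 W=0
Move 10: W@(1,2) -> caps B=1 W=0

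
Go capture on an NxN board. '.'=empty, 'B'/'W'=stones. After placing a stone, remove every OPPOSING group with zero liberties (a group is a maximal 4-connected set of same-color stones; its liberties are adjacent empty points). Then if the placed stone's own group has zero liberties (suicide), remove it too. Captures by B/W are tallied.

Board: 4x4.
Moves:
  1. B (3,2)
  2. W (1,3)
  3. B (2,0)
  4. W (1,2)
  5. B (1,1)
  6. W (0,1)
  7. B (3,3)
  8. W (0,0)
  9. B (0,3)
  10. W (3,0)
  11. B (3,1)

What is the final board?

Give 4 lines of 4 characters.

Move 1: B@(3,2) -> caps B=0 W=0
Move 2: W@(1,3) -> caps B=0 W=0
Move 3: B@(2,0) -> caps B=0 W=0
Move 4: W@(1,2) -> caps B=0 W=0
Move 5: B@(1,1) -> caps B=0 W=0
Move 6: W@(0,1) -> caps B=0 W=0
Move 7: B@(3,3) -> caps B=0 W=0
Move 8: W@(0,0) -> caps B=0 W=0
Move 9: B@(0,3) -> caps B=0 W=0
Move 10: W@(3,0) -> caps B=0 W=0
Move 11: B@(3,1) -> caps B=1 W=0

Answer: WW.B
.BWW
B...
.BBB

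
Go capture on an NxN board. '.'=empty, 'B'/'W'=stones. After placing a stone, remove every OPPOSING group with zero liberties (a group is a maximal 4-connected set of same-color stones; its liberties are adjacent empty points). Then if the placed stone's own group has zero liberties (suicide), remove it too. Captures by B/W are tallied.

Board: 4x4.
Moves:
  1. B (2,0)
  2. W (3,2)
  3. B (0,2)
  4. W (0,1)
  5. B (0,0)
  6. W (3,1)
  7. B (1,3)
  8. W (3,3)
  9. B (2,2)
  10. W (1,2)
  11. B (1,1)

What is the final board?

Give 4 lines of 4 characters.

Answer: B.B.
.B.B
B.B.
.WWW

Derivation:
Move 1: B@(2,0) -> caps B=0 W=0
Move 2: W@(3,2) -> caps B=0 W=0
Move 3: B@(0,2) -> caps B=0 W=0
Move 4: W@(0,1) -> caps B=0 W=0
Move 5: B@(0,0) -> caps B=0 W=0
Move 6: W@(3,1) -> caps B=0 W=0
Move 7: B@(1,3) -> caps B=0 W=0
Move 8: W@(3,3) -> caps B=0 W=0
Move 9: B@(2,2) -> caps B=0 W=0
Move 10: W@(1,2) -> caps B=0 W=0
Move 11: B@(1,1) -> caps B=2 W=0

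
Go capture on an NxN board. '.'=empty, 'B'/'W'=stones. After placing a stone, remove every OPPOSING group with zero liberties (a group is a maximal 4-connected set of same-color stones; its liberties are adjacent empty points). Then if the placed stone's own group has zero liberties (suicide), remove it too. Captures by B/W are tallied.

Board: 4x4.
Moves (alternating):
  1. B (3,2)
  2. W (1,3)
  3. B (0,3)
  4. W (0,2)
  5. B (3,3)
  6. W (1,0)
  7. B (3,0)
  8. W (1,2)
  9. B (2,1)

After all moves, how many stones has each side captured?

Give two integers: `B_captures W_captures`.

Move 1: B@(3,2) -> caps B=0 W=0
Move 2: W@(1,3) -> caps B=0 W=0
Move 3: B@(0,3) -> caps B=0 W=0
Move 4: W@(0,2) -> caps B=0 W=1
Move 5: B@(3,3) -> caps B=0 W=1
Move 6: W@(1,0) -> caps B=0 W=1
Move 7: B@(3,0) -> caps B=0 W=1
Move 8: W@(1,2) -> caps B=0 W=1
Move 9: B@(2,1) -> caps B=0 W=1

Answer: 0 1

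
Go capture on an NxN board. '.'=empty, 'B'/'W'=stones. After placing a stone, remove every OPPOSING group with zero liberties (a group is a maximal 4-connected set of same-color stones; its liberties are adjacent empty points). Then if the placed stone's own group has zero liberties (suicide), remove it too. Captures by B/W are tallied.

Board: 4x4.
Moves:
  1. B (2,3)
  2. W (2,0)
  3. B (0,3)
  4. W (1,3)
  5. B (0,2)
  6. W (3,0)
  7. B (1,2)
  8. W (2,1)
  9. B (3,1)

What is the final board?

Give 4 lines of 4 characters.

Move 1: B@(2,3) -> caps B=0 W=0
Move 2: W@(2,0) -> caps B=0 W=0
Move 3: B@(0,3) -> caps B=0 W=0
Move 4: W@(1,3) -> caps B=0 W=0
Move 5: B@(0,2) -> caps B=0 W=0
Move 6: W@(3,0) -> caps B=0 W=0
Move 7: B@(1,2) -> caps B=1 W=0
Move 8: W@(2,1) -> caps B=1 W=0
Move 9: B@(3,1) -> caps B=1 W=0

Answer: ..BB
..B.
WW.B
WB..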